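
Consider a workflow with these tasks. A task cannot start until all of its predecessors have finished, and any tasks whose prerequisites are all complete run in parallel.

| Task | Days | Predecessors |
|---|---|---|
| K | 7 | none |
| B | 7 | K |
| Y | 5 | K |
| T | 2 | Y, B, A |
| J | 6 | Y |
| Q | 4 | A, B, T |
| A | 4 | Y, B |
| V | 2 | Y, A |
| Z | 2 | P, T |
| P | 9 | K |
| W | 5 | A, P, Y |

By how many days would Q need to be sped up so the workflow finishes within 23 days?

1

Current finish: 24 days; target: 23.
Q is on every critical path, so each day cut from Q cuts the finish by one (this holds down to a finish of 23).
Need 24 − 23 = 1 day off Q → Q becomes 3 days, finish becomes 23.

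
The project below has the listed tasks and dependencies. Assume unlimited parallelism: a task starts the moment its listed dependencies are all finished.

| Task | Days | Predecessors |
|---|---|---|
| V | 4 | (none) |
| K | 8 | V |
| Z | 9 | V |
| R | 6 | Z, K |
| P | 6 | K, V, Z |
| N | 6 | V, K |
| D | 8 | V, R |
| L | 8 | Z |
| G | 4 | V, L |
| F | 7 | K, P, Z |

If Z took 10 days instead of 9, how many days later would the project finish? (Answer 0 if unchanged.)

The binding path is V→Z→R→D = 4+9+6+8 = 27; finish at 27 days.
Since Z is critical, the +1 change carries straight to that chain (now 28 days).
That remains the longest chain; total 28 days.
Change in finish: 28 − 27 = +1 days.

1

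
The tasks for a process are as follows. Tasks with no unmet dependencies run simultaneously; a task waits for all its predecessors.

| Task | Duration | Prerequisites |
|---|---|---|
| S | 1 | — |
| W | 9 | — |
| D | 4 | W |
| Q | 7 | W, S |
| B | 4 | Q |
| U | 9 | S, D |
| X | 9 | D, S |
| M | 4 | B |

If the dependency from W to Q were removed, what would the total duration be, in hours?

22

Original critical path: W→Q→B→M = 9+7+4+4 = 24 ⇒ 24 hours.
Without W→Q, Q's earliest start moves from 9 to 1.
The longest chain is now W→D→U = 9+4+9 = 22, so the process takes 22 hours.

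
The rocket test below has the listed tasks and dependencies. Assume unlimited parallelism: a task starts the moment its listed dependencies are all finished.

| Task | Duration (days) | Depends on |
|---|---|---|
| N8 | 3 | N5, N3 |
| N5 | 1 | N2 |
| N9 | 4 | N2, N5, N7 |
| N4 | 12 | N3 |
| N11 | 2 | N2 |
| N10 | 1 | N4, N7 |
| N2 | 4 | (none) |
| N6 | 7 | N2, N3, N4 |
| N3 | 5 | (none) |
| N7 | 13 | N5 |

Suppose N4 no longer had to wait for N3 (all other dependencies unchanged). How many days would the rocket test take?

22

With the dependency in place, N3→N4→N6 = 5+12+7 = 24 sets the finish at 24 days.
Without N3→N4, N4's earliest start moves from 5 to 0.
New critical path: N2→N5→N7→N9 = 4+1+13+4 = 22 ⇒ 22 days.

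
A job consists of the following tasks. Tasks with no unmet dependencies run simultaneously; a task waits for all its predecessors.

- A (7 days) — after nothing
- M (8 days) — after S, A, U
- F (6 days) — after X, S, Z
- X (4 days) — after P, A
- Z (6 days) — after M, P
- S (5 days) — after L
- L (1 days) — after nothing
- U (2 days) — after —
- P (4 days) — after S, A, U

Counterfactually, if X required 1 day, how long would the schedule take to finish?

Actual critical path: A→M→Z→F = 7+8+6+6 = 27 ⇒ 27 days.
The longest path through X is only 21 days, so X has float 6.
That remains the longest chain; total 27 days.

27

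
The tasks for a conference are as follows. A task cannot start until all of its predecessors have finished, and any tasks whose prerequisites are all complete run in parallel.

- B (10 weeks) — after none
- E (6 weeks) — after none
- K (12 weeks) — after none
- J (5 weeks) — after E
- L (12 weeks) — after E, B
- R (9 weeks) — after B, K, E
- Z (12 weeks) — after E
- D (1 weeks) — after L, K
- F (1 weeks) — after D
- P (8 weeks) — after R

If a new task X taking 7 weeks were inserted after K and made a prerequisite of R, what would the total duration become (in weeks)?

Originally the conference takes 29 weeks.
With X inserted, R now waits for max(B, K, E, X).
New critical path: K→X→R→P = 12+7+9+8 = 36 ⇒ 36 weeks.

36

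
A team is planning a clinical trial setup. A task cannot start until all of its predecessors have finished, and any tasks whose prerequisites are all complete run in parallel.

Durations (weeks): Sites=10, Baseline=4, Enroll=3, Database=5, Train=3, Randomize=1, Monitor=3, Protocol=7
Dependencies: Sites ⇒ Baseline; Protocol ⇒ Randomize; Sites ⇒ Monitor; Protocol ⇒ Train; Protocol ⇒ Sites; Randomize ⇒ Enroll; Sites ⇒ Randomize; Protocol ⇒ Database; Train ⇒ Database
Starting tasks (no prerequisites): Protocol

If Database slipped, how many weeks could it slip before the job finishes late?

The longest chain is Protocol→Sites→Randomize→Enroll = 7+10+1+3 = 21; overall finish 21 weeks.
The longest chain containing Database totals 15 weeks.
Float = 21 − 15 = 6.

6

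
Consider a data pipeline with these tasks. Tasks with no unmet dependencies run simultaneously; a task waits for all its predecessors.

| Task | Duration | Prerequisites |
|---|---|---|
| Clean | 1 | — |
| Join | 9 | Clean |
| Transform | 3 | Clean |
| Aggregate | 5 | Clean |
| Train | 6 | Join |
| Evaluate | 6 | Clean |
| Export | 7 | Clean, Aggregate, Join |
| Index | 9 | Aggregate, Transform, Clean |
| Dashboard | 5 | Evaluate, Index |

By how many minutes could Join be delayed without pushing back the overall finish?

3

The longest chain is Clean→Aggregate→Index→Dashboard = 1+5+9+5 = 20; overall finish 20 minutes.
The longest chain containing Join totals 17 minutes.
Float = 20 − 17 = 3.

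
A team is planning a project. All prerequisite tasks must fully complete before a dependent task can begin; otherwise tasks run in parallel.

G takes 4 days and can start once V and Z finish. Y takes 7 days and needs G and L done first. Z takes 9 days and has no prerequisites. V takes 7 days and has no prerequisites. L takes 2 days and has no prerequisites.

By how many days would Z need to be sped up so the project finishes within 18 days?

Current finish: 20 days; target: 18.
Z is on every critical path, so each day cut from Z cuts the finish by one (this holds down to a finish of 18).
Need 20 − 18 = 2 days off Z → Z becomes 7 days, finish becomes 18.

2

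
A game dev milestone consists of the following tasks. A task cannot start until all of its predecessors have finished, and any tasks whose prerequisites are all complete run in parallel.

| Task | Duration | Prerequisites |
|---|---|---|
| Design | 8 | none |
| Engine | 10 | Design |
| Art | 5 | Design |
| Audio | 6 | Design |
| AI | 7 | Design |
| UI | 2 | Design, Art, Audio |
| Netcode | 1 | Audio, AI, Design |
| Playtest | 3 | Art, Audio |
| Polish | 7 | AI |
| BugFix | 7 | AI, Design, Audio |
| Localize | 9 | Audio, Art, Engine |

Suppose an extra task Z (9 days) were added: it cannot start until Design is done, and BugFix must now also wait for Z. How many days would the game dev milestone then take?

Originally the game dev milestone takes 27 days.
With Z inserted, BugFix now waits for max(AI, Design, Audio, Z).
New critical path: Design→Engine→Localize = 8+10+9 = 27 ⇒ 27 days.

27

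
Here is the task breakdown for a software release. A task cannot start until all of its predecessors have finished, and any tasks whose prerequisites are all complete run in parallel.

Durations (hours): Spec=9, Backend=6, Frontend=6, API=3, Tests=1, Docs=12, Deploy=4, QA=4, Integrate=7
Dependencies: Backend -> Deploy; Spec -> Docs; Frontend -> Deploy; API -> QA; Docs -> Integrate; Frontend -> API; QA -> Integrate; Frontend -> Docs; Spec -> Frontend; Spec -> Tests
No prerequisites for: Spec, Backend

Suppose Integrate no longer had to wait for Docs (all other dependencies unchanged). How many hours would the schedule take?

With the dependency in place, Spec→Frontend→Docs→Integrate = 9+6+12+7 = 34 sets the finish at 34 hours.
Without Docs→Integrate, Integrate's earliest start moves from 27 to 22.
The longest chain is now Spec→Frontend→API→QA→Integrate = 9+6+3+4+7 = 29, so the schedule takes 29 hours.

29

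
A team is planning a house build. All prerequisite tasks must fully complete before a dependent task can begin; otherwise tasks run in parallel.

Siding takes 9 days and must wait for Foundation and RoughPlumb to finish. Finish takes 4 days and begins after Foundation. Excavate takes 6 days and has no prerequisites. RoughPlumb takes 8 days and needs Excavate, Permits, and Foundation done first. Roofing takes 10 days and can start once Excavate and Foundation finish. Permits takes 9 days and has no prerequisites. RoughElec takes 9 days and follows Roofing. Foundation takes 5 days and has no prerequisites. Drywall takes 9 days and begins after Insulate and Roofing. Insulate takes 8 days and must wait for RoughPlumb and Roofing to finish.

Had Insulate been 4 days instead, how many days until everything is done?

30

Actual critical path: Permits→RoughPlumb→Insulate→Drywall = 9+8+8+9 = 34 ⇒ 34 days.
Since Insulate is critical, the -4 change carries straight to that chain (now 30 days).
That remains the longest chain; total 30 days.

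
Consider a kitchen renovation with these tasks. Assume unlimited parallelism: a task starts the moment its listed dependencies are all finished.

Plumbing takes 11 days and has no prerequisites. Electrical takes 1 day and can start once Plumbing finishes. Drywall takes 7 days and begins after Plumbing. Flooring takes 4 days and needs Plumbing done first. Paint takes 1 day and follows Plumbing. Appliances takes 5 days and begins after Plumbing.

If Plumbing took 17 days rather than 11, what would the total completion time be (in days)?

24

Critical path before the change: Plumbing→Drywall = 11+7 = 18 giving 18 days.
Since Plumbing is critical, the +6 change carries straight to that chain (now 24 days).
That remains the longest chain; total 24 days.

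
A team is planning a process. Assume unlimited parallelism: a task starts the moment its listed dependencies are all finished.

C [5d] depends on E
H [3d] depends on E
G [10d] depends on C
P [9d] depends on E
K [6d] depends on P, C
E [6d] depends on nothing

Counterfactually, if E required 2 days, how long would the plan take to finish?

The binding path is E→C→G = 6+5+10 = 21; finish at 21 days.
E is on the critical path; changing it to 2 makes that path 17 days.
The critical path is still E→C→G; finish is now 17 days.

17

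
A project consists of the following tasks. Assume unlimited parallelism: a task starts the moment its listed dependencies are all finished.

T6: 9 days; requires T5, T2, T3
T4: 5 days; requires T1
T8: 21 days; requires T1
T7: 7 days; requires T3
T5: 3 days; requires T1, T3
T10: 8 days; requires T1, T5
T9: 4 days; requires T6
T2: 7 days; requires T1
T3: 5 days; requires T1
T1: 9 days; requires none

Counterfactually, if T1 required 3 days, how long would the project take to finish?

As given, the longest chain is T1→T3→T5→T6→T9 = 9+5+3+9+4 = 30, so the finish is 30 days.
T1 lies on that path, so at 3 days the path becomes 24 days.
That remains the longest chain; total 24 days.

24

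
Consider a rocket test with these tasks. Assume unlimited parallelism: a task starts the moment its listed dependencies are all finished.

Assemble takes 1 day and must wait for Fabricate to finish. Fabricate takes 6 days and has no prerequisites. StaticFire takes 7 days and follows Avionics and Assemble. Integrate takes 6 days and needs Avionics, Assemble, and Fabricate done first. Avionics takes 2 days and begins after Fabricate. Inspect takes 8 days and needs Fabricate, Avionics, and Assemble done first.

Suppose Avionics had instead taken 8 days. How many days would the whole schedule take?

22

As given, the longest chain is Fabricate→Avionics→Inspect = 6+2+8 = 16, so the finish is 16 days.
Since Avionics is critical, the +6 change carries straight to that chain (now 22 days).
The critical path is still Fabricate→Avionics→Inspect; finish is now 22 days.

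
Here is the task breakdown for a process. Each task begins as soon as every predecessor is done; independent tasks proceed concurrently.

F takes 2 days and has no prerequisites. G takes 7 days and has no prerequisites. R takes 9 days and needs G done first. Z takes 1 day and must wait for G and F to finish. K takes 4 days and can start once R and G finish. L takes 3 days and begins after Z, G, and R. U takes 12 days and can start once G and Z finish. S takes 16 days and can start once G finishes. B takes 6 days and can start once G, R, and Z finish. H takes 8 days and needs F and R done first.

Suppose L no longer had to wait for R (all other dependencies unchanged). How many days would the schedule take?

With the dependency in place, G→R→H = 7+9+8 = 24 sets the finish at 24 days.
Without R→L, L's earliest start moves from 16 to 8.
The longest chain is now G→R→H = 7+9+8 = 24, so the schedule takes 24 days.

24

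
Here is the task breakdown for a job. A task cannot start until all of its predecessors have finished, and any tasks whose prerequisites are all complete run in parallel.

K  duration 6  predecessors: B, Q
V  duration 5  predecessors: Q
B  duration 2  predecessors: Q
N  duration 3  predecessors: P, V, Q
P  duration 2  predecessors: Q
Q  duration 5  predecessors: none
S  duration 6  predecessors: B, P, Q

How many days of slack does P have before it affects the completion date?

Q→V→N = 5+5+3 = 13 sets the makespan at 13 days.
P finishes as early as 7 and must finish by 7.
Slack of P = 5 − 5 = 0 days.

0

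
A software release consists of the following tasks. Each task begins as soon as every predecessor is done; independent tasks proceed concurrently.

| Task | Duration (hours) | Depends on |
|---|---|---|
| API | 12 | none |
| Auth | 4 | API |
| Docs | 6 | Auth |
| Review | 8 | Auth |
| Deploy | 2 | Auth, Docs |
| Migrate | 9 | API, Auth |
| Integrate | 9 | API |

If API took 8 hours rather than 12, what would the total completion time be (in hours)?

Actual critical path: API→Auth→Migrate = 12+4+9 = 25 ⇒ 25 hours.
API is on the critical path; changing it to 8 makes that path 21 hours.
That remains the longest chain; total 21 hours.

21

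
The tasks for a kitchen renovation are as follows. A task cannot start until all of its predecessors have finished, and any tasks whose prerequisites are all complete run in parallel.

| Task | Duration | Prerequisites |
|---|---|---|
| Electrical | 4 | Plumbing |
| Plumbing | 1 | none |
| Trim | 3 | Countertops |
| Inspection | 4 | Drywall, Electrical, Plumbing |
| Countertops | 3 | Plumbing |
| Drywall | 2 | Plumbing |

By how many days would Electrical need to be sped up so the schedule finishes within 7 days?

2

Current finish: 9 days; target: 7.
Electrical is on every critical path, so each day cut from Electrical cuts the finish by one (this holds down to a finish of 7).
Need 9 − 7 = 2 days off Electrical → Electrical becomes 2 days, finish becomes 7.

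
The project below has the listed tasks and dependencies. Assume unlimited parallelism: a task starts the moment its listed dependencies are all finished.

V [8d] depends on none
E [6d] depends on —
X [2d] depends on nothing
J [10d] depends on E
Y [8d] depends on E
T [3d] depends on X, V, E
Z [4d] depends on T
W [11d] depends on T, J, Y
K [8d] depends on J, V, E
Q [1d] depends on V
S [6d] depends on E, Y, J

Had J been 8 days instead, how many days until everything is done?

25

Baseline: E→J→W = 6+10+11 = 27 → 27 days.
J is on the critical path; changing it to 8 makes that path 25 days.
The critical path is still E→J→W; finish is now 25 days.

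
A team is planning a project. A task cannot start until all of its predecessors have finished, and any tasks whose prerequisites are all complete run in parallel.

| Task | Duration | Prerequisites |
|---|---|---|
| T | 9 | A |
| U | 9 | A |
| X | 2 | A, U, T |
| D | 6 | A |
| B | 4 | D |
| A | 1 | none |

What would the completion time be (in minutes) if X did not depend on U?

12

Before: longest chain A→U→X = 1+9+2 = 12, finish 12.
Dropping U→X doesn't change X's earliest start (10); another predecessor still binds.
After: A→T→X = 1+9+2 = 12 → 12 minutes.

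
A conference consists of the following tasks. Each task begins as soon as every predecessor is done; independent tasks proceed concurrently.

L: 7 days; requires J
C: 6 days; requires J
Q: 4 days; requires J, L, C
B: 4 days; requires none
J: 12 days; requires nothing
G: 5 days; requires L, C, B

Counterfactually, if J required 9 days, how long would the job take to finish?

21

Actual critical path: J→L→G = 12+7+5 = 24 ⇒ 24 days.
J is on the critical path; changing it to 9 makes that path 21 days.
No other chain overtakes it, so the finish is 21 days.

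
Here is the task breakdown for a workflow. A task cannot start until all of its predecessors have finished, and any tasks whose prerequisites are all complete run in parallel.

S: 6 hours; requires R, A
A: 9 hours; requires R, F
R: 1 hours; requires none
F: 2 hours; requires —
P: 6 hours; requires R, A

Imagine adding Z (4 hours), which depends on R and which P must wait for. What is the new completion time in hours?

Originally the workflow takes 17 hours.
With Z inserted, P now waits for max(R, A, Z).
New critical path: F→A→P = 2+9+6 = 17 ⇒ 17 hours.

17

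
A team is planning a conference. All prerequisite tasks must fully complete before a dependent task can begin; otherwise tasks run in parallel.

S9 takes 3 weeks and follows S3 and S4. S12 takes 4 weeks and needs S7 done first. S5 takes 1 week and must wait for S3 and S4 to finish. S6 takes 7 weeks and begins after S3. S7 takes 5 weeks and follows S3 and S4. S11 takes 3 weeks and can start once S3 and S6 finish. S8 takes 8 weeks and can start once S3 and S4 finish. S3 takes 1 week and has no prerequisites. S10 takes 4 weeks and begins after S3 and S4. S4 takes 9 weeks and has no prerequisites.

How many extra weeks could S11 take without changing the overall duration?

7

The longest chain is S4→S7→S12 = 9+5+4 = 18; overall finish 18 weeks.
S11 finishes as early as 11 and must finish by 18.
So S11 can slip 18 − 11 = 7 weeks.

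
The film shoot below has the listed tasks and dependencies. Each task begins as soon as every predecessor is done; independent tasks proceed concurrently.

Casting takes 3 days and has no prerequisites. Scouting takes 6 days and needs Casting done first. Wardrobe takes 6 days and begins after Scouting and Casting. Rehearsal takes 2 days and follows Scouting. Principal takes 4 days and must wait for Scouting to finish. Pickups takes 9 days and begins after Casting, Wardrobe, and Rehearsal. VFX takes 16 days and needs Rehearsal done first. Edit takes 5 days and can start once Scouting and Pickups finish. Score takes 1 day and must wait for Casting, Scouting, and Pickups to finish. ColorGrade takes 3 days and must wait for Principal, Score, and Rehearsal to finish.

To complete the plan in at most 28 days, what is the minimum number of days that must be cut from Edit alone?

Current finish: 29 days; target: 28.
Edit is on every critical path, so each day cut from Edit cuts the finish by one (this holds down to a finish of 28).
Need 29 − 28 = 1 day off Edit → Edit becomes 4 days, finish becomes 28.

1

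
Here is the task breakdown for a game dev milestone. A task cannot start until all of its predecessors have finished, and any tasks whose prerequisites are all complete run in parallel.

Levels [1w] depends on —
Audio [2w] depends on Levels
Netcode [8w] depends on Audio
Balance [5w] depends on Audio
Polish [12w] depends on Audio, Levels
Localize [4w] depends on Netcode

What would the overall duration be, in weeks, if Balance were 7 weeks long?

Baseline: Levels→Audio→Netcode→Localize = 1+2+8+4 = 15 → 15 weeks.
Balance has 7 weeks of float (longest path through it is 8).
No other chain overtakes it, so the finish is 15 weeks.

15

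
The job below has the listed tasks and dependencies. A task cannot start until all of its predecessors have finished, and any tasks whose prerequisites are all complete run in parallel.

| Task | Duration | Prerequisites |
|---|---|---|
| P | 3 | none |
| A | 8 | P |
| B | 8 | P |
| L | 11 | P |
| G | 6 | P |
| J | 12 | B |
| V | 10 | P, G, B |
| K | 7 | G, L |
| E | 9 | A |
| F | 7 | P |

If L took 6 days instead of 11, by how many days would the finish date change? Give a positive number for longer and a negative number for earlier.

0

As given, the longest chain is P→B→J = 3+8+12 = 23, so the finish is 23 days.
L is off the critical path — its longest chain is 21 days, giving 2 of slack.
That remains the longest chain; total 23 days.
Change in finish: 23 − 23 = +0 days.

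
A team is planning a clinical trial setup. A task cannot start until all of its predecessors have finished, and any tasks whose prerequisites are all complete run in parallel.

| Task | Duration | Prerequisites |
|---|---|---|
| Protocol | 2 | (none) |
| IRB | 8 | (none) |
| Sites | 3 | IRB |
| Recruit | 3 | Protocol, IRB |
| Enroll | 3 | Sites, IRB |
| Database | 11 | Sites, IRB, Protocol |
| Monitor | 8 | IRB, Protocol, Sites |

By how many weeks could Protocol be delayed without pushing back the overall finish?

IRB→Sites→Database = 8+3+11 = 22 sets the makespan at 22 weeks.
The longest chain containing Protocol totals 13 weeks.
Float = 22 − 13 = 9.

9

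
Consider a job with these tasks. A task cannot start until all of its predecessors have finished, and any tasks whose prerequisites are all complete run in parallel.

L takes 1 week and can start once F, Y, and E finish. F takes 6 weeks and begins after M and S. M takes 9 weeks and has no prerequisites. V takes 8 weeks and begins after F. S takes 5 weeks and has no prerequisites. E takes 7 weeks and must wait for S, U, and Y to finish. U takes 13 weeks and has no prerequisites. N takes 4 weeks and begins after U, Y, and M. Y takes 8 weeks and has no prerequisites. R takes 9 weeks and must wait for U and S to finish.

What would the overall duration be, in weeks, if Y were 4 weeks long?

23

Baseline: M→F→V = 9+6+8 = 23 → 23 weeks.
Y has 7 weeks of float (longest path through it is 16).
The critical path is still M→F→V; finish is now 23 weeks.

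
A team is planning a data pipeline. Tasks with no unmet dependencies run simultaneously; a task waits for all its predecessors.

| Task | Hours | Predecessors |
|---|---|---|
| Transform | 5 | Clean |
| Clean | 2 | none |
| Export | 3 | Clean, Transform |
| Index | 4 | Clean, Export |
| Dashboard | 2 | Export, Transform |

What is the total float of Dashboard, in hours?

Critical path: Clean→Transform→Export→Index = 2+5+3+4 = 14, so the finish is 14 hours.
Longest path through Dashboard: 12 hours (earliest finish 12, latest finish 14).
Float = 14 − 12 = 2.

2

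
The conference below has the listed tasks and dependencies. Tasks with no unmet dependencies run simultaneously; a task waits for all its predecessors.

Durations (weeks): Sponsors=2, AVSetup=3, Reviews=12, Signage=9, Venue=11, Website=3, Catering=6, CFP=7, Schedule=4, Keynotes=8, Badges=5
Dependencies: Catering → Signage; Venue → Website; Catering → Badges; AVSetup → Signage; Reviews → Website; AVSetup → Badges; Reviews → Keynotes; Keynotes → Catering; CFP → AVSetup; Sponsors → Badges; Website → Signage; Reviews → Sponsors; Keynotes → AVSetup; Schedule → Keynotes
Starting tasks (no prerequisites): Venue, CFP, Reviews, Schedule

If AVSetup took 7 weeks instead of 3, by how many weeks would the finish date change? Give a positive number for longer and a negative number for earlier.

1

The binding path is Reviews→Keynotes→Catering→Signage = 12+8+6+9 = 35; finish at 35 weeks.
AVSetup has 3 weeks of float (longest path through it is 32).
The binding chain switches to Reviews→Keynotes→AVSetup→Signage = 12+8+7+9 = 36; finish 36 weeks.
Change in finish: 36 − 35 = +1 weeks.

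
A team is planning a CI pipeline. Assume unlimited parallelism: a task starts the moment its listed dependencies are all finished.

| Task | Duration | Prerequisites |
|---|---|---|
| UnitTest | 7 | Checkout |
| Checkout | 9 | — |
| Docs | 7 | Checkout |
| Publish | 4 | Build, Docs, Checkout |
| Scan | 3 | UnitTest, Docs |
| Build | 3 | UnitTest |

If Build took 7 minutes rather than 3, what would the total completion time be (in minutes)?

27

Actual critical path: Checkout→UnitTest→Build→Publish = 9+7+3+4 = 23 ⇒ 23 minutes.
Since Build is critical, the +4 change carries straight to that chain (now 27 minutes).
No other chain overtakes it, so the finish is 27 minutes.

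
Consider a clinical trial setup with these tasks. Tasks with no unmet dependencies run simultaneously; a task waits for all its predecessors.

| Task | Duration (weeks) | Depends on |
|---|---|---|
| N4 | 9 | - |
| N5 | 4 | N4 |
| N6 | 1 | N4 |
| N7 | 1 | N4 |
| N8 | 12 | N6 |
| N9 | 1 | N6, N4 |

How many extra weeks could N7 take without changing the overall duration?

12

Critical path: N4→N6→N8 = 9+1+12 = 22, so the finish is 22 weeks.
Longest path through N7: 10 weeks (earliest finish 10, latest finish 22).
Float = 22 − 10 = 12.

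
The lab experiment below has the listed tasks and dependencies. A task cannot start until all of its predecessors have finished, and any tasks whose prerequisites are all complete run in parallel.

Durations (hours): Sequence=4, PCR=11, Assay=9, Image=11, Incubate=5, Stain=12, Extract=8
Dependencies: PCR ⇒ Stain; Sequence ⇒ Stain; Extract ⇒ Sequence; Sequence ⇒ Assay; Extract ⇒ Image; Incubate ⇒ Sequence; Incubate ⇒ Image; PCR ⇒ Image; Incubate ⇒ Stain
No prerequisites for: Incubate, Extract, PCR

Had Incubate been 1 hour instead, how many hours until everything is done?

Baseline: Extract→Sequence→Stain = 8+4+12 = 24 → 24 hours.
Incubate has 3 hours of float (longest path through it is 21).
That remains the longest chain; total 24 hours.

24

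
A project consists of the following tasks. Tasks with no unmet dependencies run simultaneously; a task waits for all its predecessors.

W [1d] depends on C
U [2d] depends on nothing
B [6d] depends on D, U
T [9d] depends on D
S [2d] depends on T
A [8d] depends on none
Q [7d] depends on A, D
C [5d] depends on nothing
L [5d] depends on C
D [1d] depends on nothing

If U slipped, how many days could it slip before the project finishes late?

Critical path: A→Q = 8+7 = 15, so the finish is 15 days.
Longest path through U: 8 days (earliest finish 2, latest finish 9).
Float = 15 − 8 = 7.

7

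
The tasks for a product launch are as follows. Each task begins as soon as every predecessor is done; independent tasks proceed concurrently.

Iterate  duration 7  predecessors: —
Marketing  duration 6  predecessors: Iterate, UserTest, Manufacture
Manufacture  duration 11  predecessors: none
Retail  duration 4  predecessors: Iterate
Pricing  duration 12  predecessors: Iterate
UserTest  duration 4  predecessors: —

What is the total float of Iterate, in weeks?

0

The longest chain is Iterate→Pricing = 7+12 = 19; overall finish 19 weeks.
Longest path through Iterate: 19 weeks (earliest finish 7, latest finish 7).
Slack of Iterate = 0 − 0 = 0 weeks.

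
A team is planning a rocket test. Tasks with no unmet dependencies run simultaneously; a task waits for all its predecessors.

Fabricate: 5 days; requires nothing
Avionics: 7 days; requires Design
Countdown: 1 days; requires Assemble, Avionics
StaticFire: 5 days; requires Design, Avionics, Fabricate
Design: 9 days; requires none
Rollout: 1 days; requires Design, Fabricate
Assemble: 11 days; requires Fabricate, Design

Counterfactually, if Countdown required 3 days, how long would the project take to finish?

23

Actual critical path: Design→Assemble→Countdown = 9+11+1 = 21 ⇒ 21 days.
Since Countdown is critical, the +2 change carries straight to that chain (now 23 days).
The critical path is still Design→Assemble→Countdown; finish is now 23 days.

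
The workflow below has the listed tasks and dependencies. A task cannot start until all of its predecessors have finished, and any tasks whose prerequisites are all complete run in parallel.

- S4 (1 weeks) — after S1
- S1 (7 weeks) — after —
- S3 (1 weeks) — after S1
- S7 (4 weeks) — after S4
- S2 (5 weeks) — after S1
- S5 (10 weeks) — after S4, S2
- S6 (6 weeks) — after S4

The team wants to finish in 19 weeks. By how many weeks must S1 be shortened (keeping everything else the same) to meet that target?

Current finish: 22 weeks; target: 19.
S1 is on every critical path, so each week cut from S1 cuts the finish by one (this holds down to a finish of 16).
Need 22 − 19 = 3 weeks off S1 → S1 becomes 4 weeks, finish becomes 19.

3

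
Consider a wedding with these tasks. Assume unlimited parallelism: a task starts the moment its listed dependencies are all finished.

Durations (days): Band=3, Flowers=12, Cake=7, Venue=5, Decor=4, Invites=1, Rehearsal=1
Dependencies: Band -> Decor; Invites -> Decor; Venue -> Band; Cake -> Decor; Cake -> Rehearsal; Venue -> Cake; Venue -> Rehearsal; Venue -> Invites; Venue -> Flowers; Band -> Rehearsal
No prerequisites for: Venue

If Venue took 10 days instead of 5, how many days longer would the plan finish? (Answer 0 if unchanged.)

Actual critical path: Venue→Flowers = 5+12 = 17 ⇒ 17 days.
Since Venue is critical, the +5 change carries straight to that chain (now 22 days).
No other chain overtakes it, so the finish is 22 days.
Change in finish: 22 − 17 = +5 days.

5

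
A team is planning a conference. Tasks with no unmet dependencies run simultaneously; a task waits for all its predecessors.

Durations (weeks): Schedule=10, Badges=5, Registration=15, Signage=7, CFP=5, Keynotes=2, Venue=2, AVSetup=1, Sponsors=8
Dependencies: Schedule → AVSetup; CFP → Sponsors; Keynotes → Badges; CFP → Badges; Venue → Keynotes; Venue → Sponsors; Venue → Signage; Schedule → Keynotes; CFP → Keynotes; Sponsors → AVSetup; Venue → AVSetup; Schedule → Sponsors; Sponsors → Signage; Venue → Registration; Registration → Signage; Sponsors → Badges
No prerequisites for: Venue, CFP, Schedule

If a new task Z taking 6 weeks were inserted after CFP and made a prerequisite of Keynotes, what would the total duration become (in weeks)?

Originally the conference takes 25 weeks.
With Z inserted, Keynotes now waits for max(Venue, CFP, Schedule, Z).
New critical path: Schedule→Sponsors→Signage = 10+8+7 = 25 ⇒ 25 weeks.

25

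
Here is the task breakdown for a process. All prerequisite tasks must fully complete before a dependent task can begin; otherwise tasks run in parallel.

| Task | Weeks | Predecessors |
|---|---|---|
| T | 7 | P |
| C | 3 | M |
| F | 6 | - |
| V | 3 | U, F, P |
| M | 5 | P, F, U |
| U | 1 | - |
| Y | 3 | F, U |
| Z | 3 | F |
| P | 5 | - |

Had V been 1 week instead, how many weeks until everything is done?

14

Actual critical path: F→M→C = 6+5+3 = 14 ⇒ 14 weeks.
V has 5 weeks of float (longest path through it is 9).
No other chain overtakes it, so the finish is 14 weeks.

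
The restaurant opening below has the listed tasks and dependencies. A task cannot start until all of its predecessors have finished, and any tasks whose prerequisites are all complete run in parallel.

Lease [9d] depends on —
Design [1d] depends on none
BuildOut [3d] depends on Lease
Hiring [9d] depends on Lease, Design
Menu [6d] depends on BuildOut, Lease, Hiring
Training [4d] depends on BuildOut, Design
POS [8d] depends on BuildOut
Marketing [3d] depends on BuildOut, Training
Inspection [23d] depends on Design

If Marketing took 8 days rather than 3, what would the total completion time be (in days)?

24

The binding path is Lease→Hiring→Menu = 9+9+6 = 24; finish at 24 days.
Marketing has 5 days of float (longest path through it is 19).
New critical path: Lease→BuildOut→Training→Marketing = 9+3+4+8 = 24 ⇒ 24 days.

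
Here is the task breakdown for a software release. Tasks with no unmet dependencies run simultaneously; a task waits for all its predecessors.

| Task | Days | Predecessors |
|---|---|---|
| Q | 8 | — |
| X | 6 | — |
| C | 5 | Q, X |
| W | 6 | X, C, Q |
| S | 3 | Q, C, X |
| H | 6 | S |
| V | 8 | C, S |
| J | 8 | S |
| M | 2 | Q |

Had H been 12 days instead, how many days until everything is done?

28

The binding path is Q→C→S→V = 8+5+3+8 = 24; finish at 24 days.
H has 2 days of float (longest path through it is 22).
The binding chain switches to Q→C→S→H = 8+5+3+12 = 28; finish 28 days.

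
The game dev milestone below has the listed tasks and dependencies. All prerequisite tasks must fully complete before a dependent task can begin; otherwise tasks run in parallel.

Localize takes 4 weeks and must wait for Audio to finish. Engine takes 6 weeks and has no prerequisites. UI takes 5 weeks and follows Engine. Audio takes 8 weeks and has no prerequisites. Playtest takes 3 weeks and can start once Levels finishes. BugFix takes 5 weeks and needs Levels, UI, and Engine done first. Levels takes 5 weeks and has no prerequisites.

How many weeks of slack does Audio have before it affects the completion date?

4

Engine→UI→BugFix = 6+5+5 = 16 sets the makespan at 16 weeks.
Longest path through Audio: 12 weeks (earliest finish 8, latest finish 12).
So Audio can slip 12 − 8 = 4 weeks.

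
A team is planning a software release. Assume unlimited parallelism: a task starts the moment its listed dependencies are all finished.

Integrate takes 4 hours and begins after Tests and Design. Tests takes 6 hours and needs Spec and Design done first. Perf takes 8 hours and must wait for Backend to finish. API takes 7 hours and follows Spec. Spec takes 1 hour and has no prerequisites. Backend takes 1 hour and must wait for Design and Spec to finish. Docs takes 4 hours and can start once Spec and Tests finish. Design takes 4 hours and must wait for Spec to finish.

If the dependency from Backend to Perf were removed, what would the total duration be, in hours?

15

Original critical path: Spec→Design→Tests→Docs = 1+4+6+4 = 15 ⇒ 15 hours.
Without Backend→Perf, Perf's earliest start moves from 6 to 0.
New critical path: Spec→Design→Tests→Docs = 1+4+6+4 = 15 ⇒ 15 hours.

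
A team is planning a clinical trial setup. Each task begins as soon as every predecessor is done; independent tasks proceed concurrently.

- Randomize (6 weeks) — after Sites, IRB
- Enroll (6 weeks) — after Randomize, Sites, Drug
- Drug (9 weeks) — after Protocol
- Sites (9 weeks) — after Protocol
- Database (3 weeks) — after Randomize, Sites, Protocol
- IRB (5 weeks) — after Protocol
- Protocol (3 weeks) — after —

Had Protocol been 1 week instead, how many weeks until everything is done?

22

As given, the longest chain is Protocol→Sites→Randomize→Enroll = 3+9+6+6 = 24, so the finish is 24 weeks.
Protocol is on the critical path; changing it to 1 makes that path 22 weeks.
No other chain overtakes it, so the finish is 22 weeks.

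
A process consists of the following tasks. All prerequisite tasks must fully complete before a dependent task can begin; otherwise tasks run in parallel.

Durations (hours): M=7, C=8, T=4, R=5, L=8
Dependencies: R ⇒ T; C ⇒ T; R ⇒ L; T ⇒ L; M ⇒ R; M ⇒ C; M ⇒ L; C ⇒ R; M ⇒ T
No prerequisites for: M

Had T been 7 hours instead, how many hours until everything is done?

Critical path before the change: M→C→R→T→L = 7+8+5+4+8 = 32 giving 32 hours.
T lies on that path, so at 7 hours the path becomes 35 hours.
That remains the longest chain; total 35 hours.

35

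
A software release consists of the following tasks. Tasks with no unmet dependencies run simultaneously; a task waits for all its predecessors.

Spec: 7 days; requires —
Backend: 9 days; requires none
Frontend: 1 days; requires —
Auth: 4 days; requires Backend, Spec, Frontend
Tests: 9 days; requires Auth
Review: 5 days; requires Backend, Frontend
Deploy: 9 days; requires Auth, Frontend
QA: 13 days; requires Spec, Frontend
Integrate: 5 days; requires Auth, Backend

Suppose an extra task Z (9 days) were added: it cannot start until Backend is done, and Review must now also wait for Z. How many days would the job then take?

Originally the job takes 22 days.
With Z inserted, Review now waits for max(Backend, Frontend, Z).
New critical path: Backend→Z→Review = 9+9+5 = 23 ⇒ 23 days.

23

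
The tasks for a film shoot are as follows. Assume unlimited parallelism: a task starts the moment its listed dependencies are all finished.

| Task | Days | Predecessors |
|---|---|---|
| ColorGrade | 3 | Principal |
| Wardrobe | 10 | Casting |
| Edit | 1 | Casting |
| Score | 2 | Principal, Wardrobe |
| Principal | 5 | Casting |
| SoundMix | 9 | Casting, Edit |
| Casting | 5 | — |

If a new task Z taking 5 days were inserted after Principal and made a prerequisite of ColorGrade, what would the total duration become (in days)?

Originally the schedule takes 17 days.
With Z inserted, ColorGrade now waits for max(Principal, Z).
New critical path: Casting→Principal→Z→ColorGrade = 5+5+5+3 = 18 ⇒ 18 days.

18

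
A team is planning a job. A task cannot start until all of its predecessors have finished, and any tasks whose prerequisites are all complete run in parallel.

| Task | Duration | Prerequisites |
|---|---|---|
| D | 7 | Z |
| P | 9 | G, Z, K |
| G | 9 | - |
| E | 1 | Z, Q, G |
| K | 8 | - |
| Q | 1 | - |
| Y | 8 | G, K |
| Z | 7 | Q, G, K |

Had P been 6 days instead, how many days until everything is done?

Baseline: G→Z→P = 9+7+9 = 25 → 25 days.
Since P is critical, the -3 change carries straight to that chain (now 22 days).
Now G→Z→D = 9+7+7 = 23 is longest, so the finish becomes 23 days.

23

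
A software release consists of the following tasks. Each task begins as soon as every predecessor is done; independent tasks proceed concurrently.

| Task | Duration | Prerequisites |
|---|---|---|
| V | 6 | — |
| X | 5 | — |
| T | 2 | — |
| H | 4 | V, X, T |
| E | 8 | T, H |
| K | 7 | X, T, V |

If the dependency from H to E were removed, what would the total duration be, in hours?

13

Before: longest chain V→H→E = 6+4+8 = 18, finish 18.
Without H→E, E's earliest start moves from 10 to 2.
New critical path: V→K = 6+7 = 13 ⇒ 13 hours.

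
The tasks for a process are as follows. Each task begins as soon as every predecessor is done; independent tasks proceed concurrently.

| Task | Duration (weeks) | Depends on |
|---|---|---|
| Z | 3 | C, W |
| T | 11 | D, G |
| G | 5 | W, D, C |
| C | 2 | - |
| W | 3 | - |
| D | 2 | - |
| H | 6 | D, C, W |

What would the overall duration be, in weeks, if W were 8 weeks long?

As given, the longest chain is W→G→T = 3+5+11 = 19, so the finish is 19 weeks.
Since W is critical, the +5 change carries straight to that chain (now 24 weeks).
No other chain overtakes it, so the finish is 24 weeks.

24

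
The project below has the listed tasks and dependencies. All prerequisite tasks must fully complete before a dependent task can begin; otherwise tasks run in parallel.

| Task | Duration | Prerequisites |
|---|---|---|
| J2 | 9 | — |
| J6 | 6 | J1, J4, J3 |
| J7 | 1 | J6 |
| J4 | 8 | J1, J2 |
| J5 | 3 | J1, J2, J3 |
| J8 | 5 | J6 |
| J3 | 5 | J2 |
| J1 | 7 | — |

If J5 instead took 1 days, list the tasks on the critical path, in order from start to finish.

J2, J4, J6, J8

Critical path before the change: J2→J4→J6→J8 = 9+8+6+5 = 28 giving 28 days.
J5 is off the critical path — its longest chain is 17 days, giving 11 of slack.
That remains the longest chain; total 28 days.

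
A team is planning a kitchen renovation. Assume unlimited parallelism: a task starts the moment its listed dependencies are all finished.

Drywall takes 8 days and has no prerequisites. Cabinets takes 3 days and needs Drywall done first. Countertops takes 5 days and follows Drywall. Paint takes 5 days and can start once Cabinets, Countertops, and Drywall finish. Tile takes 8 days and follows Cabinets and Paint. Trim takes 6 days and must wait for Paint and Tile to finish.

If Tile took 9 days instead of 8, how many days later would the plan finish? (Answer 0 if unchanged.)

1

Baseline: Drywall→Countertops→Paint→Tile→Trim = 8+5+5+8+6 = 32 → 32 days.
Tile lies on that path, so at 9 days the path becomes 33 days.
The critical path is still Drywall→Countertops→Paint→Tile→Trim; finish is now 33 days.
Change in finish: 33 − 32 = +1 days.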